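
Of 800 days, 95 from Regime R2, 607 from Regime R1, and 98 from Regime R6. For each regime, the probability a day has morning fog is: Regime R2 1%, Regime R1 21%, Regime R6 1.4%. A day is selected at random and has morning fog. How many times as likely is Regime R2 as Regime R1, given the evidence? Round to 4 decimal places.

0.0075

Compute prior × likelihood for every hypothesis:
  Regime R2: 0.11875 × 0.01 = 0.0011875
  Regime R1: 0.75875 × 0.21 = 0.1593375
  Regime R6: 0.1225 × 0.014 = 0.001715
Normalizing constant = 0.16224.
The ratio is 0.0011875 / 0.1593375 (the normalizer cancels) = 0.0075.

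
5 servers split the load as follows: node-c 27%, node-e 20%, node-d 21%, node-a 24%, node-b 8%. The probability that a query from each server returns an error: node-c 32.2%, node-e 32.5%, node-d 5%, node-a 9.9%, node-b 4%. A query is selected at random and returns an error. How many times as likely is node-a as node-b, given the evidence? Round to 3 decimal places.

Compute prior × likelihood for every hypothesis:
  node-c: 0.27 × 0.322 = 0.08694
  node-e: 0.2 × 0.325 = 0.065
  node-d: 0.21 × 0.05 = 0.0105
  node-a: 0.24 × 0.099 = 0.02376
  node-b: 0.08 × 0.04 = 0.0032
Normalizing constant = 0.1894.
The ratio is 0.02376 / 0.0032 (the normalizer cancels) = 7.425.

7.425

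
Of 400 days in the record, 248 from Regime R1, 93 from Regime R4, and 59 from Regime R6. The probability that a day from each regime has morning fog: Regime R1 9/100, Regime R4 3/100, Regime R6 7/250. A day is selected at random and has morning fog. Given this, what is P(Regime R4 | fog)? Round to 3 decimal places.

0.104

By Bayes' rule, posterior ∝ prior × likelihood:
  Regime R1: 0.62 × 0.09 = 0.0558
  Regime R4: 0.2325 × 0.03 = 0.006975
  Regime R6: 0.1475 × 0.028 = 0.00413
Sum = 0.066905.
P(Regime R4 | evidence) = 0.006975 / 0.066905 ≈ 0.104.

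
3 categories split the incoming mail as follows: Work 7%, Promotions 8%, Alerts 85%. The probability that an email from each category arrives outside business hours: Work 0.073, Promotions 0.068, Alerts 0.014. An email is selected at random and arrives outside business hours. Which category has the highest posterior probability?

By Bayes' rule, posterior ∝ prior × likelihood:
  Work: 0.07 × 0.073 = 0.00511
  Promotions: 0.08 × 0.068 = 0.00544
  Alerts: 0.85 × 0.014 = 0.0119
Normalizing constant = 0.02245.
Largest term belongs to Alerts, so Alerts is most probable.

Alerts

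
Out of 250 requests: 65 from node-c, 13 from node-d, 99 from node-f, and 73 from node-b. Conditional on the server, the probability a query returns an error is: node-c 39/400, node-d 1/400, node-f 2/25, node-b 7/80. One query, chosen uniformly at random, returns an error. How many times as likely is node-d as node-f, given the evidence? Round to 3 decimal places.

Unnormalized posteriors (prior × likelihood):
  node-c: 0.26 × 0.0975 = 0.02535
  node-d: 0.052 × 0.0025 = 0.00013
  node-f: 0.396 × 0.08 = 0.03168
  node-b: 0.292 × 0.0875 = 0.02555
Normalizing constant = 0.08271.
The ratio is 0.00013 / 0.03168 (the normalizer cancels) = 0.004.

0.004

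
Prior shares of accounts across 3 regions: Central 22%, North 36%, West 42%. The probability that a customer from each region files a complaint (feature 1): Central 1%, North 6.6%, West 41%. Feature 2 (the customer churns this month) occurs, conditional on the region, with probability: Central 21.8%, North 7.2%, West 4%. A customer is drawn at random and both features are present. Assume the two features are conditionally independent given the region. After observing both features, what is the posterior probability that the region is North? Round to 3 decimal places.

By Bayes' rule, posterior ∝ prior × likelihood:
  Central: 0.22 × 0.01 × 0.218 = 0.0004796
  North: 0.36 × 0.066 × 0.072 = 0.00171072
  West: 0.42 × 0.41 × 0.04 = 0.006888
Total = 0.00907832.
P(North | evidence) = 0.00171072 / 0.00907832 ≈ 0.188.

0.188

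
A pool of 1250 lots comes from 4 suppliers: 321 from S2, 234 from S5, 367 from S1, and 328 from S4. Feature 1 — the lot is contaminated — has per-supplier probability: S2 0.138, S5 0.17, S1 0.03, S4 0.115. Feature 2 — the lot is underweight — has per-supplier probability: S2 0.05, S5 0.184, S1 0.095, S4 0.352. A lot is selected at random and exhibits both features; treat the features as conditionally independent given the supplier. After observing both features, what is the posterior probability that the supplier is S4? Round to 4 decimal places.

0.5565

Compute prior × likelihood for every hypothesis:
  S2: 0.2568 × 0.138 × 0.05 = 0.00177192
  S5: 0.1872 × 0.17 × 0.184 = 0.005855616
  S1: 0.2936 × 0.03 × 0.095 = 0.00083676
  S4: 0.2624 × 0.115 × 0.352 = 0.010621952
Normalizing constant = 0.019086248.
P(S4 | evidence) = 0.010621952 / 0.019086248 ≈ 0.5565.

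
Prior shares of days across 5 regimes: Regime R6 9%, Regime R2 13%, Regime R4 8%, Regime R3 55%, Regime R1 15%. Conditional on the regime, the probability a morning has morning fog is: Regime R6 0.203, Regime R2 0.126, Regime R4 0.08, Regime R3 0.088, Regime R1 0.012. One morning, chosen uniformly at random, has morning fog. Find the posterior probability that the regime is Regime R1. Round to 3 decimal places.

Compute prior × likelihood for every hypothesis:
  Regime R6: 0.09 × 0.203 = 0.01827
  Regime R2: 0.13 × 0.126 = 0.01638
  Regime R4: 0.08 × 0.08 = 0.0064
  Regime R3: 0.55 × 0.088 = 0.0484
  Regime R1: 0.15 × 0.012 = 0.0018
Total = 0.09125.
P(Regime R1 | evidence) = 0.0018 / 0.09125 ≈ 0.020.

0.020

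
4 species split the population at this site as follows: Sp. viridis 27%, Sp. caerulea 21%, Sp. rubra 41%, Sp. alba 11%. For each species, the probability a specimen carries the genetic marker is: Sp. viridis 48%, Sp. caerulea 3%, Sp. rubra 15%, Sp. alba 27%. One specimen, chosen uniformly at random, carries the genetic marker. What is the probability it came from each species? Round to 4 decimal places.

Unnormalized posteriors (prior × likelihood):
  Sp. viridis: 0.27 × 0.48 = 0.1296
  Sp. caerulea: 0.21 × 0.03 = 0.0063
  Sp. rubra: 0.41 × 0.15 = 0.0615
  Sp. alba: 0.11 × 0.27 = 0.0297
Normalizing constant = 0.2271.
P(Sp. viridis | marker) = 0.1296/0.2271 ≈ 0.5707
P(Sp. caerulea | marker) = 0.0063/0.2271 ≈ 0.0277
P(Sp. rubra | marker) = 0.0615/0.2271 ≈ 0.2708
P(Sp. alba | marker) = 0.0297/0.2271 ≈ 0.1308
(Check: 0.5707+0.0277+0.2708+0.1308 = 1.0000.)

Sp. viridis 0.5707, Sp. caerulea 0.0277, Sp. rubra 0.2708, Sp. alba 0.1308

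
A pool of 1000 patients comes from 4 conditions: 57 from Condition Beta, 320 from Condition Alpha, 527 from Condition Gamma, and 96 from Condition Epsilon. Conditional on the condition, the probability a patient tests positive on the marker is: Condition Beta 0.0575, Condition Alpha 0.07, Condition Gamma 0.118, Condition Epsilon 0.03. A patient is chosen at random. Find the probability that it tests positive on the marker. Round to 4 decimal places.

0.0907

Unnormalized posteriors (prior × likelihood):
  Condition Beta: 0.057 × 0.0575 = 0.0032775
  Condition Alpha: 0.32 × 0.07 = 0.0224
  Condition Gamma: 0.527 × 0.118 = 0.062186
  Condition Epsilon: 0.096 × 0.03 = 0.00288
P(marker-positive) = 0.0032775 + 0.0224 + 0.062186 + 0.00288 = 0.0907435 → 0.0907.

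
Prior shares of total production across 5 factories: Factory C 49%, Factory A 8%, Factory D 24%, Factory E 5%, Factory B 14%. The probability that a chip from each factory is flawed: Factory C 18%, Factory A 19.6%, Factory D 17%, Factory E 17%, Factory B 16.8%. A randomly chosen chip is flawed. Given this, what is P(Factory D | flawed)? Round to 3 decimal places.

0.231

Unnormalized posteriors (prior × likelihood):
  Factory C: 0.49 × 0.18 = 0.0882
  Factory A: 0.08 × 0.196 = 0.01568
  Factory D: 0.24 × 0.17 = 0.0408
  Factory E: 0.05 × 0.17 = 0.0085
  Factory B: 0.14 × 0.168 = 0.02352
Sum = 0.1767.
P(Factory D | evidence) = 0.0408 / 0.1767 ≈ 0.231.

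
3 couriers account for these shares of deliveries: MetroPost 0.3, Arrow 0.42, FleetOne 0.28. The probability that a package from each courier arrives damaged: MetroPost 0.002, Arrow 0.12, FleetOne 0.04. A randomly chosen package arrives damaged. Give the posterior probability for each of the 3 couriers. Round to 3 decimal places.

MetroPost 0.010, Arrow 0.810, FleetOne 0.180

By Bayes' rule, posterior ∝ prior × likelihood:
  MetroPost: 0.3 × 0.002 = 0.0006
  Arrow: 0.42 × 0.12 = 0.0504
  FleetOne: 0.28 × 0.04 = 0.0112
Normalizing constant = 0.0622.
P(MetroPost | damaged) = 0.0006/0.0622 ≈ 0.010
P(Arrow | damaged) = 0.0504/0.0622 ≈ 0.810
P(FleetOne | damaged) = 0.0112/0.0622 ≈ 0.180
(Check: 0.010+0.810+0.180 = 1.000.)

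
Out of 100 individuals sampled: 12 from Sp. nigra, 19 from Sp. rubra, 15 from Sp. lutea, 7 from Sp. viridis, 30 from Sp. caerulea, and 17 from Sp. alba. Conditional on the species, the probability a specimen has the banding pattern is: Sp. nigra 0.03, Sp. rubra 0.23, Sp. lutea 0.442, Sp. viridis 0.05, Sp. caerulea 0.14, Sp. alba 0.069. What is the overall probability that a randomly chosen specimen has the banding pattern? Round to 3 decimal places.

0.171

Compute prior × likelihood for every hypothesis:
  Sp. nigra: 0.12 × 0.03 = 0.0036
  Sp. rubra: 0.19 × 0.23 = 0.0437
  Sp. lutea: 0.15 × 0.442 = 0.0663
  Sp. viridis: 0.07 × 0.05 = 0.0035
  Sp. caerulea: 0.3 × 0.14 = 0.042
  Sp. alba: 0.17 × 0.069 = 0.01173
P(banded) = 0.0036 + 0.0437 + 0.0663 + 0.0035 + 0.042 + 0.01173 = 0.17083 → 0.171.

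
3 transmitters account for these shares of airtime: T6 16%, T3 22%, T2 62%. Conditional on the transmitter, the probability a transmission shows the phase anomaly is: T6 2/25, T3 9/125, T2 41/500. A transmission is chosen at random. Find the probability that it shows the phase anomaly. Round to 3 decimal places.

0.079

Unnormalized posteriors (prior × likelihood):
  T6: 0.16 × 0.08 = 0.0128
  T3: 0.22 × 0.072 = 0.01584
  T2: 0.62 × 0.082 = 0.05084
P(anomaly) = 0.0128 + 0.01584 + 0.05084 = 0.07948 → 0.079.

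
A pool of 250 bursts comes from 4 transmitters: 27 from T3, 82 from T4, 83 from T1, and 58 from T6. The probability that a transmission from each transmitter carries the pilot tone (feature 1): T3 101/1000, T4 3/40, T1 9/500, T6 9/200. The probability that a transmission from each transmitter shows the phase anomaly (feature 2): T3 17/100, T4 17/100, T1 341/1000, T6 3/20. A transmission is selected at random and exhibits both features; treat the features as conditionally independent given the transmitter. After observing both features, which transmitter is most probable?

T4

Unnormalized posteriors (prior × likelihood):
  T3: 0.108 × 0.101 × 0.17 = 0.00185436
  T4: 0.328 × 0.075 × 0.17 = 0.004182
  T1: 0.332 × 0.018 × 0.341 = 0.002037816
  T6: 0.232 × 0.045 × 0.15 = 0.001566
Total = 0.009640176.
Largest term belongs to T4, so T4 is most probable.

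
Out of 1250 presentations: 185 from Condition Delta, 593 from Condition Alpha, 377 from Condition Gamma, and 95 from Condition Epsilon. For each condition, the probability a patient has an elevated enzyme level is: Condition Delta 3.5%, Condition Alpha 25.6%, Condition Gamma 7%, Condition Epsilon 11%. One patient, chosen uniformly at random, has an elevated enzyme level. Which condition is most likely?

Unnormalized posteriors (prior × likelihood):
  Condition Delta: 0.148 × 0.035 = 0.00518
  Condition Alpha: 0.4744 × 0.256 = 0.1214464
  Condition Gamma: 0.3016 × 0.07 = 0.021112
  Condition Epsilon: 0.076 × 0.11 = 0.00836
Sum = 0.1560984.
Largest term belongs to Condition Alpha, so Condition Alpha is most probable.

Condition Alpha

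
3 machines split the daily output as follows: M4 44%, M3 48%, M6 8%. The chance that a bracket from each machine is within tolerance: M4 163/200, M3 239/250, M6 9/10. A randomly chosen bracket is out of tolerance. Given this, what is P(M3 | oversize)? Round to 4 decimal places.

Taking complements, P(oversize | each) = M4 0.185, M3 0.044, M6 0.1.
Unnormalized posteriors (prior × likelihood):
  M4: 0.44 × 0.185 = 0.0814
  M3: 0.48 × 0.044 = 0.02112
  M6: 0.08 × 0.1 = 0.008
Total = 0.11052.
P(M3 | evidence) = 0.02112 / 0.11052 ≈ 0.1911.

0.1911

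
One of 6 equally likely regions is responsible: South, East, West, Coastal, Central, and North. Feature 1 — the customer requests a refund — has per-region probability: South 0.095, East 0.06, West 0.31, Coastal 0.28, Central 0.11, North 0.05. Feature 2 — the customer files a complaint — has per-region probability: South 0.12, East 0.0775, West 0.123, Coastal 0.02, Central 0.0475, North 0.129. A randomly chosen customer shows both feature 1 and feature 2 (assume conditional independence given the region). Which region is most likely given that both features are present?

With a uniform prior (1/6 each), posterior ∝ likelihood:
  South: 0.095 × 0.12 = 0.0114
  East: 0.06 × 0.0775 = 0.00465
  West: 0.31 × 0.123 = 0.03813
  Coastal: 0.28 × 0.02 = 0.0056
  Central: 0.11 × 0.0475 = 0.005225
  North: 0.05 × 0.129 = 0.00645
Total = 0.071455.
Largest term belongs to West, so West is most probable.

West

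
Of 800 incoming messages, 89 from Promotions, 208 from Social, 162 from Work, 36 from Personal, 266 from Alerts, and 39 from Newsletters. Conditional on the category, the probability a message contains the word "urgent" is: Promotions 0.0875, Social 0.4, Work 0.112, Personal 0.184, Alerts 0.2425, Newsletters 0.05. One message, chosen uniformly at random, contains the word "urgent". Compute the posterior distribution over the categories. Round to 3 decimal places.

Prior × likelihood for each hypothesis:
  Promotions: 0.11125 × 0.0875 = 0.009734375
  Social: 0.26 × 0.4 = 0.104
  Work: 0.2025 × 0.112 = 0.02268
  Personal: 0.045 × 0.184 = 0.00828
  Alerts: 0.3325 × 0.2425 = 0.08063125
  Newsletters: 0.04875 × 0.05 = 0.0024375
Total = 0.227763125.
P(Promotions | urgent-flag) = 0.009734375/0.227763125 ≈ 0.043
P(Social | urgent-flag) = 0.104/0.227763125 ≈ 0.457
P(Work | urgent-flag) = 0.02268/0.227763125 ≈ 0.100
P(Personal | urgent-flag) = 0.00828/0.227763125 ≈ 0.036
P(Alerts | urgent-flag) = 0.08063125/0.227763125 ≈ 0.354
P(Newsletters | urgent-flag) = 0.0024375/0.227763125 ≈ 0.011

Promotions 0.043, Social 0.457, Work 0.100, Personal 0.036, Alerts 0.354, Newsletters 0.011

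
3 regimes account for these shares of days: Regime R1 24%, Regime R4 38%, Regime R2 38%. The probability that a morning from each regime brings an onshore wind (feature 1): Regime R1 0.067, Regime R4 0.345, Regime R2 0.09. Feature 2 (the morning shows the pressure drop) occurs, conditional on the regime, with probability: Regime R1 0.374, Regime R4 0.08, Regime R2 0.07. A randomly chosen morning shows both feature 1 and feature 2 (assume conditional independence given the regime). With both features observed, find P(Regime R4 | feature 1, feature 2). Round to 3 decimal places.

Prior × likelihood for each hypothesis:
  Regime R1: 0.24 × 0.067 × 0.374 = 0.00601392
  Regime R4: 0.38 × 0.345 × 0.08 = 0.010488
  Regime R2: 0.38 × 0.09 × 0.07 = 0.002394
Total = 0.01889592.
P(Regime R4 | evidence) = 0.010488 / 0.01889592 ≈ 0.555.

0.555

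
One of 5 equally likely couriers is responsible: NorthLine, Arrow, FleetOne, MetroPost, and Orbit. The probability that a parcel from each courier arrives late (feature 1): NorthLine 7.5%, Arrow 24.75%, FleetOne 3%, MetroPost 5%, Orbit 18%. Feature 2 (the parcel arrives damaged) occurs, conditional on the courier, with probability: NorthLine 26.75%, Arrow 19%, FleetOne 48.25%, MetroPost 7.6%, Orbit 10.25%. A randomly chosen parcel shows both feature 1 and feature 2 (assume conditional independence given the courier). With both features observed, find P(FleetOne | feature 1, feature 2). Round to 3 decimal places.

With a uniform prior (1/5 each), posterior ∝ likelihood:
  NorthLine: 0.075 × 0.2675 = 0.0200625
  Arrow: 0.2475 × 0.19 = 0.047025
  FleetOne: 0.03 × 0.4825 = 0.014475
  MetroPost: 0.05 × 0.076 = 0.0038
  Orbit: 0.18 × 0.1025 = 0.01845
Normalizing constant = 0.1038125.
P(FleetOne | evidence) = 0.014475 / 0.1038125 ≈ 0.139.

0.139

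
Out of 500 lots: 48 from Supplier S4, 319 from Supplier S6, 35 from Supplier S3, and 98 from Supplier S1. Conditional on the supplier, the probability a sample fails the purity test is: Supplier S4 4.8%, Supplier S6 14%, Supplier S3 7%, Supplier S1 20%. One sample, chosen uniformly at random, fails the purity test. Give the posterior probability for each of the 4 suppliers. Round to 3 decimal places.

Unnormalized posteriors (prior × likelihood):
  Supplier S4: 0.096 × 0.048 = 0.004608
  Supplier S6: 0.638 × 0.14 = 0.08932
  Supplier S3: 0.07 × 0.07 = 0.0049
  Supplier S1: 0.196 × 0.2 = 0.0392
Sum = 0.138028.
P(Supplier S4 | off-spec) = 0.004608/0.138028 ≈ 0.033
P(Supplier S6 | off-spec) = 0.08932/0.138028 ≈ 0.647
P(Supplier S3 | off-spec) = 0.0049/0.138028 ≈ 0.036
P(Supplier S1 | off-spec) = 0.0392/0.138028 ≈ 0.284

Supplier S4 0.033, Supplier S6 0.647, Supplier S3 0.036, Supplier S1 0.284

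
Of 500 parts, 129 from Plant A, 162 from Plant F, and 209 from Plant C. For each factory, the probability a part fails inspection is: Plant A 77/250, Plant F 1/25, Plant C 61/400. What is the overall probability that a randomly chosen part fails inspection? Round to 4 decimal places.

By Bayes' rule, posterior ∝ prior × likelihood:
  Plant A: 0.258 × 0.308 = 0.079464
  Plant F: 0.324 × 0.04 = 0.01296
  Plant C: 0.418 × 0.1525 = 0.063745
P(nonconforming) = 0.079464 + 0.01296 + 0.063745 = 0.156169 → 0.1562.

0.1562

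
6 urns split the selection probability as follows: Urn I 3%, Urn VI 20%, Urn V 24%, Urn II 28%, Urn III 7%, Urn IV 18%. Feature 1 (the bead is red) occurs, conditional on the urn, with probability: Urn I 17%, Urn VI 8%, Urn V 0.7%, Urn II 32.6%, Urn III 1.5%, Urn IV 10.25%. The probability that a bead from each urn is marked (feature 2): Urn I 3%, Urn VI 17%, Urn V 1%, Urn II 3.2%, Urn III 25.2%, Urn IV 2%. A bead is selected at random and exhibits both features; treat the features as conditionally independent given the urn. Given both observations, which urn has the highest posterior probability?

Compute prior × likelihood for every hypothesis:
  Urn I: 0.03 × 0.17 × 0.03 = 0.000153
  Urn VI: 0.2 × 0.08 × 0.17 = 0.00272
  Urn V: 0.24 × 0.007 × 0.01 = 0.0000168
  Urn II: 0.28 × 0.326 × 0.032 = 0.00292096
  Urn III: 0.07 × 0.015 × 0.252 = 0.0002646
  Urn IV: 0.18 × 0.1025 × 0.02 = 0.000369
Sum = 0.00644436.
Largest term belongs to Urn II, so Urn II is most probable.

Urn II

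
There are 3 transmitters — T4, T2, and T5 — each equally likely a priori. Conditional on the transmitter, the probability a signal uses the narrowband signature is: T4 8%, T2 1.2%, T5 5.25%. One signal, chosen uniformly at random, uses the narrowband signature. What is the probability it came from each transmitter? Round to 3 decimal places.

Since the prior is uniform, the posterior is proportional to the likelihood:
  T4: 0.08
  T2: 0.012
  T5: 0.0525
Sum = 0.1445.
P(T4 | narrowband) = 0.08/0.1445 ≈ 0.554
P(T2 | narrowband) = 0.012/0.1445 ≈ 0.083
P(T5 | narrowband) = 0.0525/0.1445 ≈ 0.363

T4 0.554, T2 0.083, T5 0.363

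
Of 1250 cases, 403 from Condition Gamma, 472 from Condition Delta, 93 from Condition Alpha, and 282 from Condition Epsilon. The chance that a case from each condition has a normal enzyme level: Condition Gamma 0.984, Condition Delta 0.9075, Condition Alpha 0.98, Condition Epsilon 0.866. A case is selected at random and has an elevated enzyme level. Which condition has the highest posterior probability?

Taking complements, P(elevated | each) = Condition Gamma 0.016, Condition Delta 0.0925, Condition Alpha 0.02, Condition Epsilon 0.134.
By Bayes' rule, posterior ∝ prior × likelihood:
  Condition Gamma: 0.3224 × 0.016 = 0.0051584
  Condition Delta: 0.3776 × 0.0925 = 0.034928
  Condition Alpha: 0.0744 × 0.02 = 0.001488
  Condition Epsilon: 0.2256 × 0.134 = 0.0302304
Total = 0.0718048.
Largest term belongs to Condition Delta, so Condition Delta is most probable.

Condition Delta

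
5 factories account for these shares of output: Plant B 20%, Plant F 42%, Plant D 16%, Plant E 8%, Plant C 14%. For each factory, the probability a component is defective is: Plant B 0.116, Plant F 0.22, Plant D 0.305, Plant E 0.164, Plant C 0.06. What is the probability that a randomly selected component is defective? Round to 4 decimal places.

0.1859

Unnormalized posteriors (prior × likelihood):
  Plant B: 0.2 × 0.116 = 0.0232
  Plant F: 0.42 × 0.22 = 0.0924
  Plant D: 0.16 × 0.305 = 0.0488
  Plant E: 0.08 × 0.164 = 0.01312
  Plant C: 0.14 × 0.06 = 0.0084
P(defective) = 0.0232 + 0.0924 + 0.0488 + 0.01312 + 0.0084 = 0.18592 → 0.1859.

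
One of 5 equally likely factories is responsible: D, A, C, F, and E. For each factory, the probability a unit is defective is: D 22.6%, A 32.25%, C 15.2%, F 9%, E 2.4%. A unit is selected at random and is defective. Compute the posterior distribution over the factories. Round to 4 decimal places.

With a uniform prior (1/5 each), posterior ∝ likelihood:
  D: 0.226
  A: 0.3225
  C: 0.152
  F: 0.09
  E: 0.024
Normalizing constant = 0.8145.
P(D | defective) = 0.226/0.8145 ≈ 0.2775
P(A | defective) = 0.3225/0.8145 ≈ 0.3959
P(C | defective) = 0.152/0.8145 ≈ 0.1866
P(F | defective) = 0.09/0.8145 ≈ 0.1105
P(E | defective) = 0.024/0.8145 ≈ 0.0295

D 0.2775, A 0.3959, C 0.1866, F 0.1105, E 0.0295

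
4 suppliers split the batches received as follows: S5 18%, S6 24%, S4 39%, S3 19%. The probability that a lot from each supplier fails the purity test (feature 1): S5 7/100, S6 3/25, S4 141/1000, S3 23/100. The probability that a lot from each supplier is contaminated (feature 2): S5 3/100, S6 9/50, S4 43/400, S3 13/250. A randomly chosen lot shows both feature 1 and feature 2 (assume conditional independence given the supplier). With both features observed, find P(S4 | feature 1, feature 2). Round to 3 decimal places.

0.430

Unnormalized posteriors (prior × likelihood):
  S5: 0.18 × 0.07 × 0.03 = 0.000378
  S6: 0.24 × 0.12 × 0.18 = 0.005184
  S4: 0.39 × 0.141 × 0.1075 = 0.005911425
  S3: 0.19 × 0.23 × 0.052 = 0.0022724
Sum = 0.013745825.
P(S4 | evidence) = 0.005911425 / 0.013745825 ≈ 0.430.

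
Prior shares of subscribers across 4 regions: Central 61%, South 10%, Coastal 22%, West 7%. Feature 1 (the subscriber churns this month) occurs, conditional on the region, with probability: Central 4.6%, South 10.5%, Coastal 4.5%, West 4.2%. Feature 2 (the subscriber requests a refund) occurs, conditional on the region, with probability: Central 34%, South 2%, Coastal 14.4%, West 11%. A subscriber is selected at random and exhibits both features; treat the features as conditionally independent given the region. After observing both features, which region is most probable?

Central

By Bayes' rule, posterior ∝ prior × likelihood:
  Central: 0.61 × 0.046 × 0.34 = 0.0095404
  South: 0.1 × 0.105 × 0.02 = 0.00021
  Coastal: 0.22 × 0.045 × 0.144 = 0.0014256
  West: 0.07 × 0.042 × 0.11 = 0.0003234
Total = 0.0114994.
Largest term belongs to Central, so Central is most probable.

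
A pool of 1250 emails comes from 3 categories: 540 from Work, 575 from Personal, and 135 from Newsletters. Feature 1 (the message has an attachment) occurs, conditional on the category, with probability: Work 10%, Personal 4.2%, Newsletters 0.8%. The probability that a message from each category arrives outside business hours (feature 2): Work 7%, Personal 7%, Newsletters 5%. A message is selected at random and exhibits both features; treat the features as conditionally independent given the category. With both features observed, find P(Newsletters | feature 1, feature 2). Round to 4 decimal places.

0.0098

By Bayes' rule, posterior ∝ prior × likelihood:
  Work: 0.432 × 0.1 × 0.07 = 0.003024
  Personal: 0.46 × 0.042 × 0.07 = 0.0013524
  Newsletters: 0.108 × 0.008 × 0.05 = 0.0000432
Normalizing constant = 0.0044196.
P(Newsletters | evidence) = 0.0000432 / 0.0044196 ≈ 0.0098.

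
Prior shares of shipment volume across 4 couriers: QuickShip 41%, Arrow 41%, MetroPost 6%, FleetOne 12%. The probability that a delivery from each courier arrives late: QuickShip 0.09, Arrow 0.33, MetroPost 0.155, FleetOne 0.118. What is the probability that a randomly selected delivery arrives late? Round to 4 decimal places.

Unnormalized posteriors (prior × likelihood):
  QuickShip: 0.41 × 0.09 = 0.0369
  Arrow: 0.41 × 0.33 = 0.1353
  MetroPost: 0.06 × 0.155 = 0.0093
  FleetOne: 0.12 × 0.118 = 0.01416
P(late) = 0.0369 + 0.1353 + 0.0093 + 0.01416 = 0.19566 → 0.1957.

0.1957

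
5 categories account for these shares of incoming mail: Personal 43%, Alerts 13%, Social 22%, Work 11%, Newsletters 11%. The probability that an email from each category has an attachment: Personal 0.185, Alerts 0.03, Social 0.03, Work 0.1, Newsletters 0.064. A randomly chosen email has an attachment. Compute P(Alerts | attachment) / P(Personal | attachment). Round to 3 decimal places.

0.049

Compute prior × likelihood for every hypothesis:
  Personal: 0.43 × 0.185 = 0.07955
  Alerts: 0.13 × 0.03 = 0.0039
  Social: 0.22 × 0.03 = 0.0066
  Work: 0.11 × 0.1 = 0.011
  Newsletters: 0.11 × 0.064 = 0.00704
Normalizing constant = 0.10809.
The ratio is 0.0039 / 0.07955 (the normalizer cancels) = 0.049.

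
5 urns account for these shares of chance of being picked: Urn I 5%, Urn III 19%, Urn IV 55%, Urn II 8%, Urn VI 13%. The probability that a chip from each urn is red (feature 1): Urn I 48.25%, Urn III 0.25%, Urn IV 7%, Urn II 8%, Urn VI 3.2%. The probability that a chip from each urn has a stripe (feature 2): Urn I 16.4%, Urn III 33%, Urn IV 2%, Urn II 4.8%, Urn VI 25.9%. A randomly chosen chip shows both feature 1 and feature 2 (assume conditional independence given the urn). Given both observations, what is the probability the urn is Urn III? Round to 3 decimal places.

Unnormalized posteriors (prior × likelihood):
  Urn I: 0.05 × 0.4825 × 0.164 = 0.0039565
  Urn III: 0.19 × 0.0025 × 0.33 = 0.00015675
  Urn IV: 0.55 × 0.07 × 0.02 = 0.00077
  Urn II: 0.08 × 0.08 × 0.048 = 0.0003072
  Urn VI: 0.13 × 0.032 × 0.259 = 0.00107744
Normalizing constant = 0.00626789.
P(Urn III | evidence) = 0.00015675 / 0.00626789 ≈ 0.025.

0.025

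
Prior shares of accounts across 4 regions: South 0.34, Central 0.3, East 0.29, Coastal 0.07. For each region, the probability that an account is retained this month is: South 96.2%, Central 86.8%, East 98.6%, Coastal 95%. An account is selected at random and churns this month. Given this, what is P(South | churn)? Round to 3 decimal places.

Taking complements, P(churn | each) = South 0.038, Central 0.132, East 0.014, Coastal 0.05.
Prior × likelihood for each hypothesis:
  South: 0.34 × 0.038 = 0.01292
  Central: 0.3 × 0.132 = 0.0396
  East: 0.29 × 0.014 = 0.00406
  Coastal: 0.07 × 0.05 = 0.0035
Total = 0.06008.
P(South | evidence) = 0.01292 / 0.06008 ≈ 0.215.

0.215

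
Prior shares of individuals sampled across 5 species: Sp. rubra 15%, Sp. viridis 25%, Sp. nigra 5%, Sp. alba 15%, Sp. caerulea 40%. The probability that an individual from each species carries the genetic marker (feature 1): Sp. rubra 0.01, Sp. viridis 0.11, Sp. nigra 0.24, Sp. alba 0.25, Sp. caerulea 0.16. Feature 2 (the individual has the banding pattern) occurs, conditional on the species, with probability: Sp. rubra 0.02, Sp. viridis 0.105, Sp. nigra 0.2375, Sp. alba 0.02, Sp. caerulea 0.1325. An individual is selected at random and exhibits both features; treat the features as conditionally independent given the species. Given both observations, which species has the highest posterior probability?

Sp. caerulea

Unnormalized posteriors (prior × likelihood):
  Sp. rubra: 0.15 × 0.01 × 0.02 = 0.00003
  Sp. viridis: 0.25 × 0.11 × 0.105 = 0.0028875
  Sp. nigra: 0.05 × 0.24 × 0.2375 = 0.00285
  Sp. alba: 0.15 × 0.25 × 0.02 = 0.00075
  Sp. caerulea: 0.4 × 0.16 × 0.1325 = 0.00848
Sum = 0.0149975.
Largest term belongs to Sp. caerulea, so Sp. caerulea is most probable.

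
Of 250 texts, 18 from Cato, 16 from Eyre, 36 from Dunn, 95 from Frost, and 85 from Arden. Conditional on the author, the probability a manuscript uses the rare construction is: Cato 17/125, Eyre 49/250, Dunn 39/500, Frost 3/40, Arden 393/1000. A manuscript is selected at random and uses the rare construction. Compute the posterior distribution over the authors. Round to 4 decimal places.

Cato 0.0500, Eyre 0.0641, Dunn 0.0574, Frost 0.1456, Arden 0.6828

Prior × likelihood for each hypothesis:
  Cato: 0.072 × 0.136 = 0.009792
  Eyre: 0.064 × 0.196 = 0.012544
  Dunn: 0.144 × 0.078 = 0.011232
  Frost: 0.38 × 0.075 = 0.0285
  Arden: 0.34 × 0.393 = 0.13362
Sum = 0.195688.
P(Cato | rare-form) = 0.009792/0.195688 ≈ 0.0500
P(Eyre | rare-form) = 0.012544/0.195688 ≈ 0.0641
P(Dunn | rare-form) = 0.011232/0.195688 ≈ 0.0574
P(Frost | rare-form) = 0.0285/0.195688 ≈ 0.1456
P(Arden | rare-form) = 0.13362/0.195688 ≈ 0.6828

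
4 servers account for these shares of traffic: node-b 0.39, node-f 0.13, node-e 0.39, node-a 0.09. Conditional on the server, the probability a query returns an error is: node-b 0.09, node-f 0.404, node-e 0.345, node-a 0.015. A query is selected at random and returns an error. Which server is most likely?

node-e

Unnormalized posteriors (prior × likelihood):
  node-b: 0.39 × 0.09 = 0.0351
  node-f: 0.13 × 0.404 = 0.05252
  node-e: 0.39 × 0.345 = 0.13455
  node-a: 0.09 × 0.015 = 0.00135
Normalizing constant = 0.22352.
Largest term belongs to node-e, so node-e is most probable.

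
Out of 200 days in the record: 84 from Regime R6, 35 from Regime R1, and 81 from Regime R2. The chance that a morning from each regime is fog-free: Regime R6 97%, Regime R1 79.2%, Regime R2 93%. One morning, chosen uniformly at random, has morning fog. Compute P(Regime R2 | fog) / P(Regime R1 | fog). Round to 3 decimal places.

Taking complements, P(fog | each) = Regime R6 0.03, Regime R1 0.208, Regime R2 0.07.
Prior × likelihood for each hypothesis:
  Regime R6: 0.42 × 0.03 = 0.0126
  Regime R1: 0.175 × 0.208 = 0.0364
  Regime R2: 0.405 × 0.07 = 0.02835
Sum = 0.07735.
The ratio is 0.02835 / 0.0364 (the normalizer cancels) = 0.779.

0.779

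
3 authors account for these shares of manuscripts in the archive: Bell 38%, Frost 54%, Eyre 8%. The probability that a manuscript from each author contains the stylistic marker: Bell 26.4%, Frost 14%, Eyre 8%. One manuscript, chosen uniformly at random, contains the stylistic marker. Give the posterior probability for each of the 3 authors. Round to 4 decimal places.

Unnormalized posteriors (prior × likelihood):
  Bell: 0.38 × 0.264 = 0.10032
  Frost: 0.54 × 0.14 = 0.0756
  Eyre: 0.08 × 0.08 = 0.0064
Normalizing constant = 0.18232.
P(Bell | marker) = 0.10032/0.18232 ≈ 0.5502
P(Frost | marker) = 0.0756/0.18232 ≈ 0.4147
P(Eyre | marker) = 0.0064/0.18232 ≈ 0.0351

Bell 0.5502, Frost 0.4147, Eyre 0.0351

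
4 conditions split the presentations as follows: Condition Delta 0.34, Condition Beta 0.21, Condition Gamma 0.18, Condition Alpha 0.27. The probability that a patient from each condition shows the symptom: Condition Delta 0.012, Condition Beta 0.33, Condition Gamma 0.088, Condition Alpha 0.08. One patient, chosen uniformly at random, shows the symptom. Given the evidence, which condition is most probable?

Unnormalized posteriors (prior × likelihood):
  Condition Delta: 0.34 × 0.012 = 0.00408
  Condition Beta: 0.21 × 0.33 = 0.0693
  Condition Gamma: 0.18 × 0.088 = 0.01584
  Condition Alpha: 0.27 × 0.08 = 0.0216
Sum = 0.11082.
Largest term belongs to Condition Beta, so Condition Beta is most probable.

Condition Beta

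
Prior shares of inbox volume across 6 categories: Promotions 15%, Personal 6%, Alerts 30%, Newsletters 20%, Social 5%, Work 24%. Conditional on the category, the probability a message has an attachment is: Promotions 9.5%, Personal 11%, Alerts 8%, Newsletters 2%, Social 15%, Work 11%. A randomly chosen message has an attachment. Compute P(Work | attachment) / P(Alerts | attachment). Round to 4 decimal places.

By Bayes' rule, posterior ∝ prior × likelihood:
  Promotions: 0.15 × 0.095 = 0.01425
  Personal: 0.06 × 0.11 = 0.0066
  Alerts: 0.3 × 0.08 = 0.024
  Newsletters: 0.2 × 0.02 = 0.004
  Social: 0.05 × 0.15 = 0.0075
  Work: 0.24 × 0.11 = 0.0264
Total = 0.08275.
The ratio is 0.0264 / 0.024 (the normalizer cancels) = 1.1000.

1.1000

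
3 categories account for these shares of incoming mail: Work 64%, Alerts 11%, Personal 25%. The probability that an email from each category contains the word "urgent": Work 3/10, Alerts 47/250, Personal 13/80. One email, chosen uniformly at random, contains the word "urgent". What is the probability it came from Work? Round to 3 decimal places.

Unnormalized posteriors (prior × likelihood):
  Work: 0.64 × 0.3 = 0.192
  Alerts: 0.11 × 0.188 = 0.02068
  Personal: 0.25 × 0.1625 = 0.040625
Total = 0.253305.
P(Work | evidence) = 0.192 / 0.253305 ≈ 0.758.

0.758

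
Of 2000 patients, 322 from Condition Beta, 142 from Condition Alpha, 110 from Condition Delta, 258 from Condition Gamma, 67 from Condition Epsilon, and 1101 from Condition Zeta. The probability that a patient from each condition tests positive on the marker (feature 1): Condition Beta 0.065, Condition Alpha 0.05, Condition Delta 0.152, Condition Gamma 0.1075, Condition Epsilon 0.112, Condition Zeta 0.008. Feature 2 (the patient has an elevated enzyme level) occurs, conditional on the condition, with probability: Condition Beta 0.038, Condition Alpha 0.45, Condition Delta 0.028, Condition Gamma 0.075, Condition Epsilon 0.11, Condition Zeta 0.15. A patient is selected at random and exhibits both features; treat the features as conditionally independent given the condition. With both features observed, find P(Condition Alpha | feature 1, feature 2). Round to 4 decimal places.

Compute prior × likelihood for every hypothesis:
  Condition Beta: 0.161 × 0.065 × 0.038 = 0.00039767
  Condition Alpha: 0.071 × 0.05 × 0.45 = 0.0015975
  Condition Delta: 0.055 × 0.152 × 0.028 = 0.00023408
  Condition Gamma: 0.129 × 0.1075 × 0.075 = 0.0010400625
  Condition Epsilon: 0.0335 × 0.112 × 0.11 = 0.00041272
  Condition Zeta: 0.5505 × 0.008 × 0.15 = 0.0006606
Total = 0.0043426325.
P(Condition Alpha | evidence) = 0.0015975 / 0.0043426325 ≈ 0.3679.

0.3679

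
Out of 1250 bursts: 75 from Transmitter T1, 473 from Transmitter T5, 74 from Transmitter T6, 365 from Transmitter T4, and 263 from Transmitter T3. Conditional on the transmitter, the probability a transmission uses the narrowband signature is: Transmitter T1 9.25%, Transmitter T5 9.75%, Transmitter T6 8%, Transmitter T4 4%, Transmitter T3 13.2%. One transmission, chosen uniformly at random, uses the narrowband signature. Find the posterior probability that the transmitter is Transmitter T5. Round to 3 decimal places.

0.426

By Bayes' rule, posterior ∝ prior × likelihood:
  Transmitter T1: 0.06 × 0.0925 = 0.00555
  Transmitter T5: 0.3784 × 0.0975 = 0.036894
  Transmitter T6: 0.0592 × 0.08 = 0.004736
  Transmitter T4: 0.292 × 0.04 = 0.01168
  Transmitter T3: 0.2104 × 0.132 = 0.0277728
Sum = 0.0866328.
P(Transmitter T5 | evidence) = 0.036894 / 0.0866328 ≈ 0.426.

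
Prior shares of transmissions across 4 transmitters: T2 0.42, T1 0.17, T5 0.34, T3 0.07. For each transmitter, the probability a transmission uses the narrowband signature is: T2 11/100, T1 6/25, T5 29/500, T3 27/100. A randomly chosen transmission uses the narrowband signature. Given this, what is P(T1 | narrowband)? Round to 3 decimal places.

By Bayes' rule, posterior ∝ prior × likelihood:
  T2: 0.42 × 0.11 = 0.0462
  T1: 0.17 × 0.24 = 0.0408
  T5: 0.34 × 0.058 = 0.01972
  T3: 0.07 × 0.27 = 0.0189
Sum = 0.12562.
P(T1 | evidence) = 0.0408 / 0.12562 ≈ 0.325.

0.325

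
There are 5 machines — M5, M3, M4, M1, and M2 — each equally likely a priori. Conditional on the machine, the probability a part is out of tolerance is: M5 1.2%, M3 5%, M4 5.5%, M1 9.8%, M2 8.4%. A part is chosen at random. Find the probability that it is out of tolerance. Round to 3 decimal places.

Since the prior is uniform, the posterior is proportional to the likelihood:
  M5: 0.012
  M3: 0.05
  M4: 0.055
  M1: 0.098
  M2: 0.084
P(oversize) = (1/5) × (0.012 + 0.05 + 0.055 + 0.098 + 0.084) = 0.299/5 ≈ 0.060.

0.060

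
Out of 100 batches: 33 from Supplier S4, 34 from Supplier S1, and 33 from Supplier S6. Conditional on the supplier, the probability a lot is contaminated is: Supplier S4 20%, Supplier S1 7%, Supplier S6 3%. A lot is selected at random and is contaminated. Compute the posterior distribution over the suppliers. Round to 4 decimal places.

Unnormalized posteriors (prior × likelihood):
  Supplier S4: 0.33 × 0.2 = 0.066
  Supplier S1: 0.34 × 0.07 = 0.0238
  Supplier S6: 0.33 × 0.03 = 0.0099
Sum = 0.0997.
P(Supplier S4 | contaminated) = 0.066/0.0997 ≈ 0.6620
P(Supplier S1 | contaminated) = 0.0238/0.0997 ≈ 0.2387
P(Supplier S6 | contaminated) = 0.0099/0.0997 ≈ 0.0993

Supplier S4 0.6620, Supplier S1 0.2387, Supplier S6 0.0993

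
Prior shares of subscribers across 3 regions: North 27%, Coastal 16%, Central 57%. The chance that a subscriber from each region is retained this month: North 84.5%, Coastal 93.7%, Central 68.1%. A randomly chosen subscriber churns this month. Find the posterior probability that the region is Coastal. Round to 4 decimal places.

Taking complements, P(churn | each) = North 0.155, Coastal 0.063, Central 0.319.
Unnormalized posteriors (prior × likelihood):
  North: 0.27 × 0.155 = 0.04185
  Coastal: 0.16 × 0.063 = 0.01008
  Central: 0.57 × 0.319 = 0.18183
Total = 0.23376.
P(Coastal | evidence) = 0.01008 / 0.23376 ≈ 0.0431.

0.0431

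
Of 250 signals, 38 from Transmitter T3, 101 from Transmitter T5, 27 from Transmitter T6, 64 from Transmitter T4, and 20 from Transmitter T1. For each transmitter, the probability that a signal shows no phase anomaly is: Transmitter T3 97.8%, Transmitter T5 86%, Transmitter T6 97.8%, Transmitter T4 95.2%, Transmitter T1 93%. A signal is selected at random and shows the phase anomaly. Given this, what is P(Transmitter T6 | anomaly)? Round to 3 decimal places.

Taking complements, P(anomaly | each) = Transmitter T3 0.022, Transmitter T5 0.14, Transmitter T6 0.022, Transmitter T4 0.048, Transmitter T1 0.07.
Compute prior × likelihood for every hypothesis:
  Transmitter T3: 0.152 × 0.022 = 0.003344
  Transmitter T5: 0.404 × 0.14 = 0.05656
  Transmitter T6: 0.108 × 0.022 = 0.002376
  Transmitter T4: 0.256 × 0.048 = 0.012288
  Transmitter T1: 0.08 × 0.07 = 0.0056
Sum = 0.080168.
P(Transmitter T6 | evidence) = 0.002376 / 0.080168 ≈ 0.030.

0.030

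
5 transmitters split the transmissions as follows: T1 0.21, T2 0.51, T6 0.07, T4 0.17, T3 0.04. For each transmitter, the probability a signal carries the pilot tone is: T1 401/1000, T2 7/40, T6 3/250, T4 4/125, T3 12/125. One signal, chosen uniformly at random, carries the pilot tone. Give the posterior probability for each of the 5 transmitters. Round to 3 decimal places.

Unnormalized posteriors (prior × likelihood):
  T1: 0.21 × 0.401 = 0.08421
  T2: 0.51 × 0.175 = 0.08925
  T6: 0.07 × 0.012 = 0.00084
  T4: 0.17 × 0.032 = 0.00544
  T3: 0.04 × 0.096 = 0.00384
Sum = 0.18358.
P(T1 | pilot) = 0.08421/0.18358 ≈ 0.459
P(T2 | pilot) = 0.08925/0.18358 ≈ 0.486
P(T6 | pilot) = 0.00084/0.18358 ≈ 0.005
P(T4 | pilot) = 0.00544/0.18358 ≈ 0.030
P(T3 | pilot) = 0.00384/0.18358 ≈ 0.021
(Check: 0.459+0.486+0.005+0.030+0.021 = 1.001.)

T1 0.459, T2 0.486, T6 0.005, T4 0.030, T3 0.021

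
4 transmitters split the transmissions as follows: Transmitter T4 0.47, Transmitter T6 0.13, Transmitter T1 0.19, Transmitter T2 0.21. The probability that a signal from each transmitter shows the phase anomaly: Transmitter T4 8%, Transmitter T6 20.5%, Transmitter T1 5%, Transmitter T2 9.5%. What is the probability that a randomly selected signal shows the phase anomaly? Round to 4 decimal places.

By Bayes' rule, posterior ∝ prior × likelihood:
  Transmitter T4: 0.47 × 0.08 = 0.0376
  Transmitter T6: 0.13 × 0.205 = 0.02665
  Transmitter T1: 0.19 × 0.05 = 0.0095
  Transmitter T2: 0.21 × 0.095 = 0.01995
P(anomaly) = 0.0376 + 0.02665 + 0.0095 + 0.01995 = 0.0937 → 0.0937.

0.0937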